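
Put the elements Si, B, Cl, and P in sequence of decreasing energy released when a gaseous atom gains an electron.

EA tends to increase across a period and decrease down a group, though the pattern is less regular than for IE or radius.
Here both period and group differ, so the two effects have to be weighed against each other.
P > B: the two effects oppose for this pair; the across-period effect wins (72 vs 27 kJ/mol).
Si > P: this pair runs against the simple trend — see the exception note.
Cl > Si: both are in period 3; the period trend gives Cl the larger value.
Note the exception: Si has a higher electron affinity than P, contrary to the simple trend — adding an electron to P's half-filled 3p³ is unfavourable, so Si (3p²) has the more exothermic EA.
Approximate values (kJ/mol): B 27, Si 134, P 72, Cl 349.
So from highest to lowest: Cl > Si > P > B.

Cl, Si, P, B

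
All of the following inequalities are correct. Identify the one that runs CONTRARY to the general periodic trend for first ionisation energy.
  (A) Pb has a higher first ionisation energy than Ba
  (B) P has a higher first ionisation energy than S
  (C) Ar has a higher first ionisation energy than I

(B)

The general trend: first ionisation energy increases across a period and decreases down a group.
(A) Pb (period 6, group 14) vs Ba (period 6, group 2): the stated order agrees with the simple trend.
(B) P (period 3, group 15) vs S (period 3, group 16): the stated order contradicts the simple trend.
(C) Ar (period 3, group 18) vs I (period 5, group 17): the stated order agrees with the simple trend.
The exception is (B): S (3p⁴) ionizes more easily than half-filled P (3p³) because the paired 3p electron in S is pushed out by e⁻–e⁻ repulsion.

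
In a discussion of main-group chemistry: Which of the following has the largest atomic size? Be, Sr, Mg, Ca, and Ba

Ba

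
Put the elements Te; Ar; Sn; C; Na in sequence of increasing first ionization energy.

Na, Sn, Te, C, Ar

C is in period 2, group 14; Na is in period 3, group 1; Ar is in period 3, group 18; Sn is in period 5, group 14; Te is in period 5, group 16.
First ionization energy rises across a period (greater Z_eff holds electrons more tightly) and falls down a group (valence electrons are farther from the nucleus).
These span different periods and groups, so the two trends combine.
Sn > Na: the two effects oppose for this pair; the across-period effect wins (709 vs 496 kJ/mol).
Te > Sn: Te lies to the right of Sn in period 5, so the across-period effect alone puts Te higher.
C > Te: period and group pull opposite ways; the down-group shift dominates (1086 vs 869 kJ/mol).
Ar > C: period and group pull opposite ways; the across-period shift dominates (1521 vs 1086 kJ/mol).
Approximate values (kJ/mol): C 1086, Na 496, Ar 1521, Sn 709, Te 869.
So from lowest to highest: Na < Sn < Te < C < Ar.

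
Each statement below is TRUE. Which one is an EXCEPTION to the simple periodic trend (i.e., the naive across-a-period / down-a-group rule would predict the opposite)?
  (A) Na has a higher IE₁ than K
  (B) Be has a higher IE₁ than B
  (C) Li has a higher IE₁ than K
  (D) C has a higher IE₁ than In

The general trend: IE₁ increases across a period and decreases down a group.
(A) Na (period 3, group 1) vs K (period 4, group 1): the stated order agrees with the simple trend.
(B) Be (period 2, group 2) vs B (period 2, group 13): the stated order contradicts the simple trend.
(C) Li (period 2, group 1) vs K (period 4, group 1): the stated order agrees with the simple trend.
(D) C (period 2, group 14) vs In (period 5, group 13): the stated order agrees with the simple trend.
The exception is (B): removing B's lone 2p electron is easier than breaking Be's filled 2s².

(B)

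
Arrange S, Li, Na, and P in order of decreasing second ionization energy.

Li > Na > S > P

Consider each +1 ion: S⁺ still has 5 valence electrons; Li⁺ is the bare [He] core; Na⁺ is the bare [Ne] core; P⁺ still has 4 valence electrons.
Pulling an electron out of a noble-gas core costs far more than removing a remaining valence electron, so Na and Li sit at the high end of IE_2.
Valence configurations: S⁺ [Ne]3s²3p³, P⁺ [Ne]3s²3p².
Approximate IE_2 values (kJ/mol): S 2252, Li 7298, Na 4562, P 1907.
Overall IE_2 order: P < S < Na < Li.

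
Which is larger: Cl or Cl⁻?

Forming Cl⁻ adds 1 electron to Cl. More electron–electron repulsion in the same shell, with unchanged nuclear charge, lets the cloud expand.
An anion is larger than its parent atom: Cl⁻ > Cl.

Cl⁻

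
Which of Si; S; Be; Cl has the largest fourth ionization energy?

Be

IE_4 is the cost of taking one more electron from the +3 cation: Si³⁺ still has 1 valence electron; S³⁺ still has 3 valence electrons; Be³⁺ is already 1 electron into the core; Cl³⁺ still has 4 valence electrons.
Pulling an electron out of a noble-gas core costs far more than removing a remaining valence electron, so Be sits at the high end of IE_4.
Valence configurations: Si³⁺ [Ne]3s¹, S³⁺ [Ne]3s²3p¹, Cl³⁺ [Ne]3s²3p².
Approximate IE_4 values (kJ/mol): Si 4356, S 4556, Be 21007, Cl 5159.
Putting it together, IE_4: Si < S < Cl < Be.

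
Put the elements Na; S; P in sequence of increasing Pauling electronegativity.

Na is in period 3, group 1; P is in period 3, group 15; S is in period 3, group 16.
Smaller atoms with higher effective nuclear charge are more electronegative.
All lie in period 3, so electronegativity increases left to right.
So from lowest to highest: Na < P < S.

Na, P, S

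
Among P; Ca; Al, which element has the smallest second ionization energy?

Ca

Consider each +1 ion: P⁺ still has 4 valence electrons; Ca⁺ still has 1 valence electron; Al⁺ still has 2 valence electrons.
All are still removing valence electrons, so compare the +1 ions as you would atoms: IE_2 generally rises across a period (higher Z_eff) and falls down a group (larger shell), subject to the usual subshell exceptions.
Valence configurations: P⁺ [Ne]3s²3p², Ca⁺ [Ar]4s¹, Al⁺ [Ne]3s².
Tabulated IE_2 (kJ/mol): P 1907, Ca 1145, Al 1817.
Hence IE_2: Ca < Al < P.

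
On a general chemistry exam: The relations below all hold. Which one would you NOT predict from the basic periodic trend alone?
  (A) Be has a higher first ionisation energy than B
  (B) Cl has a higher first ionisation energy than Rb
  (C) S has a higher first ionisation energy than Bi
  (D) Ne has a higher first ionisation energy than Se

The general trend: first ionisation energy increases across a period and decreases down a group.
(A) Be (period 2, group 2) vs B (period 2, group 13): the stated order contradicts the simple trend.
(B) Cl (period 3, group 17) vs Rb (period 5, group 1): the stated order agrees with the simple trend.
(C) S (period 3, group 16) vs Bi (period 6, group 15): the stated order agrees with the simple trend.
(D) Ne (period 2, group 18) vs Se (period 4, group 16): the stated order agrees with the simple trend.
The exception is (A): removing B's lone 2p electron is easier than breaking Be's filled 2s².

(A)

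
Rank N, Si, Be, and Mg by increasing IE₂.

Mg, Si, Be, N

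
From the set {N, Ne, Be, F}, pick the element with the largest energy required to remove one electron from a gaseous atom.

Be is in period 2, group 2; N is in period 2, group 15; F is in period 2, group 17; Ne is in period 2, group 18.
First ionization energy rises across a period (greater Z_eff holds electrons more tightly) and falls down a group (valence electrons are farther from the nucleus).
All lie in period 2, so first ionization energy increases left to right.
The largest energy required to remove one electron from a gaseous atom among these belongs to Ne.

Ne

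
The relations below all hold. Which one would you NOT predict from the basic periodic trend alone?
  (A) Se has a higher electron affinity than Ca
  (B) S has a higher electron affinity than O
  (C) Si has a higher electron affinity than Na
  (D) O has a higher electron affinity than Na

(B)

The general trend: electron affinity increases across a period and decreases down a group.
(A) Se (period 4, group 16) vs Ca (period 4, group 2): the stated order agrees with the simple trend.
(B) S (period 3, group 16) vs O (period 2, group 16): the stated order contradicts the simple trend.
(C) Si (period 3, group 14) vs Na (period 3, group 1): the stated order agrees with the simple trend.
(D) O (period 2, group 16) vs Na (period 3, group 1): the stated order agrees with the simple trend.
The exception is (B): the compact 2p subshell of O repels the added electron more than S's larger 3p does.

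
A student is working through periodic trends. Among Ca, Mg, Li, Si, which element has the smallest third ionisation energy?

Si

After 2 electrons have been removed, what remains? Ca²⁺ is the bare [Ar] core; Mg²⁺ is the bare [Ne] core; Li²⁺ is already 1 electron into the core; Si²⁺ still has 2 valence electrons.
Core electrons are held far more tightly than valence electrons, so Ca, Mg and Li top the IE_3 order.
Tabulated IE_3 (kJ/mol): Ca 4912, Mg 7733, Li 11815, Si 3232.
Putting it together, IE_3: Si < Ca < Mg < Li.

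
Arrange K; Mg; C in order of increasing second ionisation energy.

IE_2 is the cost of taking one more electron from the +1 cation: K⁺ is the bare [Ar] core; Mg⁺ still has 1 valence electron; C⁺ still has 3 valence electrons.
Breaking into a closed-shell core is much more expensive than removing a leftover valence electron — K has the largest IE_2 here.
Valence configurations: Mg⁺ [Ne]3s¹, C⁺ [He]2s²2p¹.
Tabulated IE_2 (kJ/mol): K 3052, Mg 1451, C 2353.
Overall IE_2 order: Mg < C < K.

Mg < C < K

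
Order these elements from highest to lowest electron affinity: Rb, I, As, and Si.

Si is in period 3, group 14; As is in period 4, group 15; Rb is in period 5, group 1; I is in period 5, group 17.
Electron affinity generally becomes more exothermic across a period toward the halogens and less exothermic down a group.
These span different periods and groups, so the two trends combine.
As > Rb: both effects reinforce here, so As is clearly the higher of the two.
Si > As: the two effects oppose for this pair; the down-group effect wins (134 vs 78 kJ/mol).
I > Si: period and group pull opposite ways; the across-period shift dominates (295 vs 134 kJ/mol).
Tabulated electron affinity (kJ/mol): Si 134, As 78, Rb 47, I 295.
So from highest to lowest: I > Si > As > Rb.

I, Si, As, Rb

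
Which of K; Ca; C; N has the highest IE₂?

Consider each +1 ion: K⁺ is the bare [Ar] core; Ca⁺ still has 1 valence electron; C⁺ still has 3 valence electrons; N⁺ still has 4 valence electrons.
Breaking into a closed-shell core is much more expensive than removing a leftover valence electron — K has the largest IE_2 here.
Valence configurations: Ca⁺ [Ar]4s¹, C⁺ [He]2s²2p¹, N⁺ [He]2s²2p².
Approximate IE_2 values (kJ/mol): K 3052, Ca 1145, C 2353, N 2856.
Hence IE_2: Ca < C < N < K.

K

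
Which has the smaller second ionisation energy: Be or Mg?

Mg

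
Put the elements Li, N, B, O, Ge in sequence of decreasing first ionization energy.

N, O, B, Ge, Li

Li is in period 2, group 1; B is in period 2, group 13; N is in period 2, group 15; O is in period 2, group 16; Ge is in period 4, group 14.
Removing the outermost electron gets harder across a period and easier down a group.
Neither a single period nor a single group — weigh both effects.
Ge > Li: period and group pull opposite ways; the across-period shift dominates (762 vs 520 kJ/mol).
B > Ge: the two effects oppose for this pair; the down-group effect wins (801 vs 762 kJ/mol).
O > B: O lies to the right of B in period 2, so the across-period effect alone puts O higher.
N > O: this pair runs against the simple trend — see the exception note.
Note the exception: N has a higher first ionization energy than O, contrary to the simple trend — pairing an electron in O's 2p⁴ costs repulsion energy, so O ionizes more easily than half-filled N (2p³).
Tabulated first ionization energy (kJ/mol): Li 520, B 801, N 1402, O 1314, Ge 762.
So from highest to lowest: N > O > B > Ge > Li.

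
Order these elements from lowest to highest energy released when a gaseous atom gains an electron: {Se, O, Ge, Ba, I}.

O is in period 2, group 16; Ge is in period 4, group 14; Se is in period 4, group 16; I is in period 5, group 17; Ba is in period 6, group 2.
Adding an electron releases more energy for atoms nearer the top right (short of the noble gases).
These span different periods and groups, so the two trends combine.
Ge > Ba: relative to Ba, both the across-period and down-group shifts push Ge's electron affinity up.
O > Ge: relative to Ge, both the across-period and down-group shifts push O's electron affinity up.
Se > O: this pair runs against the simple trend — see the exception note.
I > Se: period and group pull opposite ways; the across-period shift dominates (295 vs 195 kJ/mol).
Note the exception: Se has a higher electron affinity than O, contrary to the simple trend — O's compact 2p subshell gives strong electron–electron repulsion on the added electron.
Tabulated electron affinity (kJ/mol): O 141, Ge 119, Se 195, I 295, Ba 14.
So from lowest to highest: Ba < Ge < O < Se < I.

Ba, Ge, O, Se, I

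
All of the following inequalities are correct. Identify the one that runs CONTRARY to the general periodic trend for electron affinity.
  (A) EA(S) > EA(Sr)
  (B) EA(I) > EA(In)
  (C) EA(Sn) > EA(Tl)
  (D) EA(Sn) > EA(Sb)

(D)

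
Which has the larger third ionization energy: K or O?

O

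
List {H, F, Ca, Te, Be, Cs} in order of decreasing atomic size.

Cs > Ca > Te > Be > F > H

H is in period 1, group 1; Be is in period 2, group 2; F is in period 2, group 17; Ca is in period 4, group 2; Te is in period 5, group 16; Cs is in period 6, group 1.
Radius decreases left→right (rising Z_eff, same n) and increases top→bottom (higher n).
Neither a single period nor a single group — weigh both effects.
F > H: the two effects oppose for this pair; the down-group effect wins (64 vs 32 pm).
Be > F: both are in period 2; the period trend gives Be the larger value.
Te > Be: period and group pull opposite ways; the down-group shift dominates (136 vs 102 pm).
Ca > Te: period and group pull opposite ways; the across-period shift dominates (171 vs 136 pm).
Cs > Ca: relative to Ca, both the across-period and down-group shifts push Cs's atomic radius up.
Tabulated atomic radius (pm): H 32, Be 102, F 64, Ca 171, Te 136, Cs 232.
So from largest to smallest: Cs > Ca > Te > Be > F > H.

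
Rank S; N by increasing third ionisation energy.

S < N

IE_3 is the cost of taking one more electron from the +2 cation: S²⁺ still has 4 valence electrons; N²⁺ still has 3 valence electrons.
All are still removing valence electrons, so compare the +2 ions as you would atoms: IE_3 generally rises across a period (higher Z_eff) and falls down a group (larger shell), subject to the usual subshell exceptions.
Valence configurations: S²⁺ [Ne]3s²3p², N²⁺ [He]2s²2p¹.
The numbers (kJ/mol): S 3357, N 4578.
So the third ionization energies run S < N.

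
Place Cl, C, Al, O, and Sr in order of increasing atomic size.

O, C, Cl, Al, Sr

C is in period 2, group 14; O is in period 2, group 16; Al is in period 3, group 13; Cl is in period 3, group 17; Sr is in period 5, group 2.
Atomic radius shrinks across a period as nuclear charge pulls the same shell inward, and grows down a group as new shells are added.
Neither a single period nor a single group — weigh both effects.
C > O: both are in period 2; the period trend gives C the larger value.
Cl > C: the two effects oppose for this pair; the down-group effect wins (99 vs 75 pm).
Al > Cl: Al lies to the left of Cl in period 3, so the across-period effect alone puts Al larger.
Sr > Al: relative to Al, both the across-period and down-group shifts push Sr's atomic radius up.
For reference (pm): C 75, O 63, Al 126, Cl 99, Sr 185.
So from smallest to largest: O < C < Cl < Al < Sr.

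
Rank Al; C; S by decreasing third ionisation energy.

C, S, Al

The third ionization energy removes an electron from the +2 ion. For each element: Al²⁺ still has 1 valence electron; C²⁺ still has 2 valence electrons; S²⁺ still has 4 valence electrons.
All are still removing valence electrons, so compare the +2 ions as you would atoms: IE_3 generally rises across a period (higher Z_eff) and falls down a group (larger shell), subject to the usual subshell exceptions.
Valence configurations: Al²⁺ [Ne]3s¹, C²⁺ [He]2s², S²⁺ [Ne]3s²3p².
Approximate IE_3 values (kJ/mol): Al 2745, C 4620, S 3357.
Hence IE_3: Al < S < C.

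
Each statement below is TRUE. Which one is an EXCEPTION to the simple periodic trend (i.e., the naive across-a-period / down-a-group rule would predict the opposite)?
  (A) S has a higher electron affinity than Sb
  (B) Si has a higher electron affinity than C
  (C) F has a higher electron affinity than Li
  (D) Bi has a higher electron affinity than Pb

(B)

The general trend: electron affinity increases across a period and decreases down a group.
(A) S (period 3, group 16) vs Sb (period 5, group 15): the stated order agrees with the simple trend.
(B) Si (period 3, group 14) vs C (period 2, group 14): the stated order contradicts the simple trend.
(C) F (period 2, group 17) vs Li (period 2, group 1): the stated order agrees with the simple trend.
(D) Bi (period 6, group 15) vs Pb (period 6, group 14): the stated order agrees with the simple trend.
The exception is (B): Si's larger, more diffuse 3p orbitals accept an added electron slightly more readily than C's compact 2p.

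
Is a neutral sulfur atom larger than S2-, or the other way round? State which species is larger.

Forming S2- adds 2 electrons to S. More electron–electron repulsion in the same shell, with unchanged nuclear charge, lets the cloud expand.
An anion is larger than its parent atom: S2- > S.

S2-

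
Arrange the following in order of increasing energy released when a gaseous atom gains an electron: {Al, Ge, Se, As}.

Al < As < Ge < Se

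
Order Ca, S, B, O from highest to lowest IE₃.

O > Ca > B > S

Consider each +2 ion: Ca²⁺ is the bare [Ar] core; S²⁺ still has 4 valence electrons; B²⁺ still has 1 valence electron; O²⁺ still has 4 valence electrons.
Usually core removal costs more than valence removal, but here the competition is close: a tightly held n=2 valence electron can cost more to remove than an n=3 core electron, so the actual values have to decide it.
Valence configurations: S²⁺ [Ne]3s²3p², B²⁺ [He]2s¹, O²⁺ [He]2s²2p².
Approximate IE_3 values (kJ/mol): Ca 4912, S 3357, B 3660, O 5300.
So the third ionization energies run S < B < Ca < O.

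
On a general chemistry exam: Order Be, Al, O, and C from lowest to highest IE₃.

After 2 electrons have been removed, what remains? Be²⁺ is the bare [He] core; Al²⁺ still has 1 valence electron; O²⁺ still has 4 valence electrons; C²⁺ still has 2 valence electrons.
Pulling an electron out of a noble-gas core costs far more than removing a remaining valence electron, so Be sits at the high end of IE_3.
Valence configurations: Al²⁺ [Ne]3s¹, O²⁺ [He]2s²2p², C²⁺ [He]2s².
Tabulated IE_3 (kJ/mol): Be 14849, Al 2745, O 5300, C 4620.
So the third ionization energies run Al < C < O < Be.

Al < C < O < Be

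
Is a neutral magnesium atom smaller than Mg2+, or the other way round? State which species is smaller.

Mg2+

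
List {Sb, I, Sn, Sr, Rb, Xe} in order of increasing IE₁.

Rb is in period 5, group 1; Sr is in period 5, group 2; Sn is in period 5, group 14; Sb is in period 5, group 15; I is in period 5, group 17; Xe is in period 5, group 18.
Across a period the outer electron is held more tightly (higher IE₁); down a group it sits in a higher shell, more shielded, and comes off more easily.
All lie in period 5, so first ionization energy increases left to right.
So from lowest to highest: Rb < Sr < Sn < Sb < I < Xe.

Rb, Sr, Sn, Sb, I, Xe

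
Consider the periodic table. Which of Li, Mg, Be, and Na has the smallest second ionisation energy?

Mg

The second ionization energy removes an electron from the +1 ion. For each element: Li⁺ is the bare [He] core; Mg⁺ still has 1 valence electron; Be⁺ still has 1 valence electron; Na⁺ is the bare [Ne] core.
Pulling an electron out of a noble-gas core costs far more than removing a remaining valence electron, so Na and Li sit at the high end of IE_2.
Valence configurations: Mg⁺ [Ne]3s¹, Be⁺ [He]2s¹.
Approximate IE_2 values (kJ/mol): Li 7298, Mg 1451, Be 1757, Na 4562.
Hence IE_2: Mg < Be < Na < Li.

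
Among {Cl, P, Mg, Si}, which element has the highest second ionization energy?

Cl

IE_2 is the cost of taking one more electron from the +1 cation: Cl⁺ still has 6 valence electrons; P⁺ still has 4 valence electrons; Mg⁺ still has 1 valence electron; Si⁺ still has 3 valence electrons.
All are still removing valence electrons, so compare the +1 ions as you would atoms: IE_2 generally rises across a period (higher Z_eff) and falls down a group (larger shell), subject to the usual subshell exceptions.
Valence configurations: Cl⁺ [Ne]3s²3p⁴, P⁺ [Ne]3s²3p², Mg⁺ [Ne]3s¹, Si⁺ [Ne]3s²3p¹.
Approximate IE_2 values (kJ/mol): Cl 2298, P 1907, Mg 1451, Si 1577.
Putting it together, IE_2: Mg < Si < P < Cl.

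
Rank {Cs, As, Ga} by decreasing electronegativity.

As > Ga > Cs

Atoms toward the upper right of the periodic table pull bonding electrons most strongly.
These span different periods and groups, so the two trends combine.
Ga > Cs: relative to Cs, both the across-period and down-group shifts push Ga's electronegativity up.
As > Ga: both are in period 4; the period trend gives As the larger value.
Approximate values (Pauling): Ga 1.81, As 2.18, Cs 0.79.
So from highest to lowest: As > Ga > Cs.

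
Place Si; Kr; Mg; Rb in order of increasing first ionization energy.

Rb < Mg < Si < Kr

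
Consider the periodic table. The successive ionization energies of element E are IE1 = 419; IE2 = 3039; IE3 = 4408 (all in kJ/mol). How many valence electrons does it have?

Look for the largest jump between consecutive ionization energies: IE2/IE1 ≈ 7.3, far larger than any earlier ratio.
That jump marks the point where a core electron is being removed. So the atom has 1 valence electron.

1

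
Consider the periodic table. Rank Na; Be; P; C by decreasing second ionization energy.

Na, C, P, Be

After 1 electron has been removed, what remains? Na⁺ is the bare [Ne] core; Be⁺ still has 1 valence electron; P⁺ still has 4 valence electrons; C⁺ still has 3 valence electrons.
Core electrons are held far more tightly than valence electrons, so Na tops the IE_2 order.
Valence configurations: Be⁺ [He]2s¹, P⁺ [Ne]3s²3p², C⁺ [He]2s²2p¹.
Approximate IE_2 values (kJ/mol): Na 4562, Be 1757, P 1907, C 2353.
Putting it together, IE_2: Be < P < C < Na.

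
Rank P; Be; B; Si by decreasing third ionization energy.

Be, B, Si, P

Consider each +2 ion: P²⁺ still has 3 valence electrons; Be²⁺ is the bare [He] core; B²⁺ still has 1 valence electron; Si²⁺ still has 2 valence electrons.
Pulling an electron out of a noble-gas core costs far more than removing a remaining valence electron, so Be sits at the high end of IE_3.
Valence configurations: P²⁺ [Ne]3s²3p¹, B²⁺ [He]2s¹, Si²⁺ [Ne]3s².
P²⁺ loses a lone 3p electron whereas Si²⁺ must break into a filled 3s² pair, so IE_3(Si) > IE_3(P) even though P has the higher nuclear charge.
Approximate IE_3 values (kJ/mol): P 2914, Be 14849, B 3660, Si 3232.
Putting it together, IE_3: P < Si < B < Be.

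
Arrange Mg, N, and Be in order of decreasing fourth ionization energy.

Be, Mg, N

IE_4 is the cost of taking one more electron from the +3 cation: Mg³⁺ is already 1 electron into the core; N³⁺ still has 2 valence electrons; Be³⁺ is already 1 electron into the core.
Core electrons are held far more tightly than valence electrons, so Mg and Be top the IE_4 order.
Approximate IE_4 values (kJ/mol): Mg 10543, N 7475, Be 21007.
Putting it together, IE_4: N < Mg < Be.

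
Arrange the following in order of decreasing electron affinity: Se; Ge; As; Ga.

Se, Ge, As, Ga

Ga is in period 4, group 13; Ge is in period 4, group 14; As is in period 4, group 15; Se is in period 4, group 16.
Atoms with high Z_eff and room in the valence shell (especially the halogens) have the most exothermic electron affinities.
All lie in period 4; the across-period trend (electron affinity increases left to right) applies, with the exception below.
Note the exception: Ge has a higher electron affinity than As, contrary to the simple trend — adding an electron to As's half-filled 4p³ is unfavourable, so Ge (4p²) has the more exothermic EA.
For reference (kJ/mol): Ga 29, Ge 119, As 78, Se 195.
So from highest to lowest: Se > Ge > As > Ga.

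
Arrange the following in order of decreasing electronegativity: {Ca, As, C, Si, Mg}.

C > As > Si > Mg > Ca

C is in period 2, group 14; Mg is in period 3, group 2; Si is in period 3, group 14; Ca is in period 4, group 2; As is in period 4, group 15.
EN rises left→right (higher Z_eff, smaller atoms) and falls top→bottom (larger, more shielded atoms).
Neither a single period nor a single group — weigh both effects.
Mg > Ca: Mg sits above Ca in group 2, so the down-group effect alone puts Mg higher.
Si > Mg: both are in period 3; the period trend gives Si the larger value.
As > Si: period and group pull opposite ways; the across-period shift dominates (2.18 vs 1.90).
C > As: the two effects oppose for this pair; the down-group effect wins (2.55 vs 2.18).
Approximate values (Pauling): C 2.55, Mg 1.31, Si 1.90, Ca 1.00, As 2.18.
So from highest to lowest: C > As > Si > Mg > Ca.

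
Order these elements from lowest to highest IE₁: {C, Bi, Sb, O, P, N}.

Bi < Sb < P < C < O < N

C is in period 2, group 14; N is in period 2, group 15; O is in period 2, group 16; P is in period 3, group 15; Sb is in period 5, group 15; Bi is in period 6, group 15.
First ionization energy rises across a period (greater Z_eff holds electrons more tightly) and falls down a group (valence electrons are farther from the nucleus).
Here both period and group differ, so the two effects have to be weighed against each other.
Sb > Bi: they share group 15; the group trend gives Sb the larger value.
P > Sb: P sits above Sb in group 15, so the down-group effect alone puts P higher.
C > P: period and group pull opposite ways; the down-group shift dominates (1086 vs 1012 kJ/mol).
O > C: both are in period 2; the period trend gives O the larger value.
N > O: this pair runs against the simple trend — see the exception note.
Note the exception: N has a higher first ionization energy than O, contrary to the simple trend — pairing an electron in O's 2p⁴ costs repulsion energy, so O ionizes more easily than half-filled N (2p³).
Tabulated first ionization energy (kJ/mol): C 1086, N 1402, O 1314, P 1012, Sb 831, Bi 703.
So from lowest to highest: Bi < Sb < P < C < O < N.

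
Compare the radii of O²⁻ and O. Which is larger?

Forming O²⁻ adds 2 electrons to O. More electron–electron repulsion in the same shell, with unchanged nuclear charge, lets the cloud expand.
An anion is larger than its parent atom: O²⁻ > O.

O²⁻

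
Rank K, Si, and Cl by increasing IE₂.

After 1 electron has been removed, what remains? K⁺ is the bare [Ar] core; Si⁺ still has 3 valence electrons; Cl⁺ still has 6 valence electrons.
Pulling an electron out of a noble-gas core costs far more than removing a remaining valence electron, so K sits at the high end of IE_2.
Valence configurations: Si⁺ [Ne]3s²3p¹, Cl⁺ [Ne]3s²3p⁴.
Tabulated IE_2 (kJ/mol): K 3052, Si 1577, Cl 2298.
So the second ionization energies run Si < Cl < K.

Si < Cl < K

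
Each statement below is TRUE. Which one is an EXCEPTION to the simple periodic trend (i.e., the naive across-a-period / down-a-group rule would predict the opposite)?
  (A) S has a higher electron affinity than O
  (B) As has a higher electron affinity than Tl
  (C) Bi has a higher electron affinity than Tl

(A)

The general trend: electron affinity increases across a period and decreases down a group.
(A) S (period 3, group 16) vs O (period 2, group 16): the stated order contradicts the simple trend.
(B) As (period 4, group 15) vs Tl (period 6, group 13): the stated order agrees with the simple trend.
(C) Bi (period 6, group 15) vs Tl (period 6, group 13): the stated order agrees with the simple trend.
The exception is (A): the compact 2p subshell of O repels the added electron more than S's larger 3p does.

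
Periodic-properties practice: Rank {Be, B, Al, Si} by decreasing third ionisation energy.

Be > B > Si > Al

IE_3 is the cost of taking one more electron from the +2 cation: Be²⁺ is the bare [He] core; B²⁺ still has 1 valence electron; Al²⁺ still has 1 valence electron; Si²⁺ still has 2 valence electrons.
Breaking into a closed-shell core is much more expensive than removing a leftover valence electron — Be has the largest IE_3 here.
Valence configurations: B²⁺ [He]2s¹, Al²⁺ [Ne]3s¹, Si²⁺ [Ne]3s².
The numbers (kJ/mol): Be 14849, B 3660, Al 2745, Si 3232.
Hence IE_3: Al < Si < B < Be.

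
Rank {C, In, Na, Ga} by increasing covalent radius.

C, Ga, In, Na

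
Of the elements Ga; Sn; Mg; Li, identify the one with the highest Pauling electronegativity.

Sn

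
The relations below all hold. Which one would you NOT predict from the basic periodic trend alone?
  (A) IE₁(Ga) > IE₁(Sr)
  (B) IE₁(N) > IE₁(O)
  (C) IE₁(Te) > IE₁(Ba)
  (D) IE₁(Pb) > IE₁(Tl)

The general trend: first ionisation energy increases across a period and decreases down a group.
(A) Ga (period 4, group 13) vs Sr (period 5, group 2): the stated order agrees with the simple trend.
(B) N (period 2, group 15) vs O (period 2, group 16): the stated order contradicts the simple trend.
(C) Te (period 5, group 16) vs Ba (period 6, group 2): the stated order agrees with the simple trend.
(D) Pb (period 6, group 14) vs Tl (period 6, group 13): the stated order agrees with the simple trend.
The exception is (B): pairing an electron in O's 2p⁴ costs repulsion energy, so O ionizes more easily than half-filled N (2p³).

(B)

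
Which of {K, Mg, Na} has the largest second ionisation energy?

Na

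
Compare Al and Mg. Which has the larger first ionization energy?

Mg is in period 3, group 2; Al is in period 3, group 13.
IE₁ increases left→right with effective nuclear charge and decreases top→bottom as the valence shell moves farther out.
All lie in period 3; the across-period trend (first ionization energy increases left to right) applies, with the exception below.
Note the exception: Mg has a higher first ionization energy than Al, contrary to the simple trend — Al's single 3p electron is easier to remove than one from Mg's filled 3s².
Approximate values (kJ/mol): Mg 738, Al 578.
So Mg has the larger first ionization energy (Mg > Al).

Mg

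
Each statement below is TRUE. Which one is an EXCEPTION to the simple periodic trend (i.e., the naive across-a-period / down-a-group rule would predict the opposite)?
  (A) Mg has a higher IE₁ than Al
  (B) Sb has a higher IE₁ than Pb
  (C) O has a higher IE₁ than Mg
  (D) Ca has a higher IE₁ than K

(A)

The general trend: IE₁ increases across a period and decreases down a group.
(A) Mg (period 3, group 2) vs Al (period 3, group 13): the stated order contradicts the simple trend.
(B) Sb (period 5, group 15) vs Pb (period 6, group 14): the stated order agrees with the simple trend.
(C) O (period 2, group 16) vs Mg (period 3, group 2): the stated order agrees with the simple trend.
(D) Ca (period 4, group 2) vs K (period 4, group 1): the stated order agrees with the simple trend.
The exception is (A): Al's single 3p electron is easier to remove than one from Mg's filled 3s².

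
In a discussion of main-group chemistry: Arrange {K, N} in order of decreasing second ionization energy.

After 1 electron has been removed, what remains? K⁺ is the bare [Ar] core; N⁺ still has 4 valence electrons.
Core electrons are held far more tightly than valence electrons, so K tops the IE_2 order.
Tabulated IE_2 (kJ/mol): K 3052, N 2856.
Hence IE_2: N < K.

K > N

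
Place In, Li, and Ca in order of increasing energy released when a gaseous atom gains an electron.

Ca, In, Li

Electron affinity generally becomes more exothermic across a period toward the halogens and less exothermic down a group.
Here both period and group differ, so the two effects have to be weighed against each other.
In > Ca: the two effects oppose for this pair; the across-period effect wins (29 vs 2 kJ/mol).
Li > In: the two effects oppose for this pair; the down-group effect wins (60 vs 29 kJ/mol).
For reference (kJ/mol): Li 60, Ca 2, In 29.
So from lowest to highest: Ca < In < Li.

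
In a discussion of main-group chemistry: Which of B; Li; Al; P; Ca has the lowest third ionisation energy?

IE_3 is the cost of taking one more electron from the +2 cation: B²⁺ still has 1 valence electron; Li²⁺ is already 1 electron into the core; Al²⁺ still has 1 valence electron; P²⁺ still has 3 valence electrons; Ca²⁺ is the bare [Ar] core.
Core electrons are held far more tightly than valence electrons, so Ca and Li top the IE_3 order.
Valence configurations: B²⁺ [He]2s¹, Al²⁺ [Ne]3s¹, P²⁺ [Ne]3s²3p¹.
Approximate IE_3 values (kJ/mol): B 3660, Li 11815, Al 2745, P 2914, Ca 4912.
Overall IE_3 order: Al < P < B < Ca < Li.

Al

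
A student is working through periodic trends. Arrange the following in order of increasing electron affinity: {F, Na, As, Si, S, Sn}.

F is in period 2, group 17; Na is in period 3, group 1; Si is in period 3, group 14; S is in period 3, group 16; As is in period 4, group 15; Sn is in period 5, group 14.
Atoms with high Z_eff and room in the valence shell (especially the halogens) have the most exothermic electron affinities.
Here both period and group differ, so the two effects have to be weighed against each other.
As > Na: the two effects oppose for this pair; the across-period effect wins (78 vs 53 kJ/mol).
Sn > As: this pair runs against the simple trend — see the exception note.
Si > Sn: Si sits above Sn in group 14, so the down-group effect alone puts Si higher.
S > Si: both are in period 3; the period trend gives S the larger value.
F > S: both effects reinforce here, so F is clearly the higher of the two.
Note the exception: Sn has a higher electron affinity than As, contrary to the simple trend — adding an electron to As's half-filled np³ subshell costs electron-pairing energy.
Tabulated electron affinity (kJ/mol): F 328, Na 53, Si 134, S 200, As 78, Sn 107.
So from lowest to highest: Na < As < Sn < Si < S < F.

Na, As, Sn, Si, S, F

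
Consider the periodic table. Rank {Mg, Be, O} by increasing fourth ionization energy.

O < Mg < Be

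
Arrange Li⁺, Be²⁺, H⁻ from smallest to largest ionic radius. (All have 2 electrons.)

Be²⁺ < Li⁺ < H⁻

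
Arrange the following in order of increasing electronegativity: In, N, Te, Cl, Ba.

Atoms toward the upper right of the periodic table pull bonding electrons most strongly.
Neither a single period nor a single group — weigh both effects.
In > Ba: relative to Ba, both the across-period and down-group shifts push In's electronegativity up.
Te > In: both are in period 5; the period trend gives Te the larger value.
N > Te: period and group pull opposite ways; the down-group shift dominates (3.04 vs 2.10).
Cl > N: the two effects oppose for this pair; the across-period effect wins (3.16 vs 3.04).
For reference (Pauling): N 3.04, Cl 3.16, In 1.78, Te 2.10, Ba 0.89.
So from lowest to highest: Ba < In < Te < N < Cl.

Ba < In < Te < N < Cl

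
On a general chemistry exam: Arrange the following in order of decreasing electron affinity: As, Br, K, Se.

K is in period 4, group 1; As is in period 4, group 15; Se is in period 4, group 16; Br is in period 4, group 17.
Electron affinity generally becomes more exothermic across a period toward the halogens and less exothermic down a group.
All lie in period 4, so electron affinity increases left to right.
So from highest to lowest: Br > Se > As > K.

Br, Se, As, K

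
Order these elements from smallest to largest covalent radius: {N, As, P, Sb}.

N is in period 2, group 15; P is in period 3, group 15; As is in period 4, group 15; Sb is in period 5, group 15.
Moving right in a period, electrons are added to the same shell under a stronger nuclear pull, so atoms get smaller; moving down, a new shell is opened and atoms get larger.
All are in group 15, so atomic radius increases down the group.
So from smallest to largest: N < P < As < Sb.

N < P < As < Sb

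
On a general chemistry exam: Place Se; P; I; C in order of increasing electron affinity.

P, C, Se, I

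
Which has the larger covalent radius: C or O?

C

C is in period 2, group 14; O is in period 2, group 16.
Moving right in a period, electrons are added to the same shell under a stronger nuclear pull, so atoms get smaller; moving down, a new shell is opened and atoms get larger.
All lie in period 2, so atomic radius increases right to left.
So C has the larger covalent radius (C > O).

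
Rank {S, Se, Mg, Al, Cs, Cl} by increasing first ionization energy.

Cs < Al < Mg < Se < S < Cl

IE₁ increases left→right with effective nuclear charge and decreases top→bottom as the valence shell moves farther out.
Here both period and group differ, so the two effects have to be weighed against each other.
Al > Cs: relative to Cs, both the across-period and down-group shifts push Al's first ionization energy up.
Mg > Al: this pair runs against the simple trend — see the exception note.
Se > Mg: period and group pull opposite ways; the across-period shift dominates (941 vs 738 kJ/mol).
S > Se: they share group 16; the group trend gives S the larger value.
Cl > S: both are in period 3; the period trend gives Cl the larger value.
Note the exception: Mg has a higher first ionization energy than Al, contrary to the simple trend — Al's single 3p electron is easier to remove than one from Mg's filled 3s².
Tabulated first ionization energy (kJ/mol): Mg 738, Al 578, S 1000, Cl 1251, Se 941, Cs 376.
So from lowest to highest: Cs < Al < Mg < Se < S < Cl.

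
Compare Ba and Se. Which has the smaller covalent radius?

Se

Se is in period 4, group 16; Ba is in period 6, group 2.
Across a period the added protons contract the valence shell; down a group each new principal shell makes the atom larger.
These span different periods and groups, so the two trends combine.
Ba > Se: relative to Se, both the across-period and down-group shifts push Ba's atomic radius up.
Approximate values (pm): Se 116, Ba 196.
So Se has the smaller covalent radius (Se < Ba).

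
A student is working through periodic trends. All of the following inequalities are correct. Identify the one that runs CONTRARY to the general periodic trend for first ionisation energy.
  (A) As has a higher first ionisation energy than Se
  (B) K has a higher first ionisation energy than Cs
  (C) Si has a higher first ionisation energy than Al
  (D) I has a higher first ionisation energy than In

(A)

The general trend: first ionisation energy increases across a period and decreases down a group.
(A) As (period 4, group 15) vs Se (period 4, group 16): the stated order contradicts the simple trend.
(B) K (period 4, group 1) vs Cs (period 6, group 1): the stated order agrees with the simple trend.
(C) Si (period 3, group 14) vs Al (period 3, group 13): the stated order agrees with the simple trend.
(D) I (period 5, group 17) vs In (period 5, group 13): the stated order agrees with the simple trend.
The exception is (A): Se (4p⁴) ionizes more easily than half-filled As (4p³).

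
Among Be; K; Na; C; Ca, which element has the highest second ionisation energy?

IE_2 is the cost of taking one more electron from the +1 cation: Be⁺ still has 1 valence electron; K⁺ is the bare [Ar] core; Na⁺ is the bare [Ne] core; C⁺ still has 3 valence electrons; Ca⁺ still has 1 valence electron.
Breaking into a closed-shell core is much more expensive than removing a leftover valence electron — K and Na have the largest IE_2 here.
Valence configurations: Be⁺ [He]2s¹, C⁺ [He]2s²2p¹, Ca⁺ [Ar]4s¹.
Approximate IE_2 values (kJ/mol): Be 1757, K 3052, Na 4562, C 2353, Ca 1145.
Overall IE_2 order: Ca < Be < C < K < Na.

Na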